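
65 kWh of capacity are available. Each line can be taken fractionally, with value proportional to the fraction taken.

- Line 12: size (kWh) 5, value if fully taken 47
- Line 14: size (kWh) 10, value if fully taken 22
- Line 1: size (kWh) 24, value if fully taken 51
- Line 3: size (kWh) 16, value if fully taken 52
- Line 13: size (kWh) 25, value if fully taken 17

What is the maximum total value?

Rank by value-to-size ratio: Line 12 47/5≈9.4, Line 3 52/16≈3.25, Line 14 22/10≈2.2, Line 1 51/24≈2.12, Line 13 17/25≈0.68.
All 5 kWh of Line 12 fit (value 47) ; 60 remain.
Line 3: take in full, 16 kWh for value 52 ; 44 left.
Line 14: take in full, 10 kWh for value 22 ; 34 left.
Take all of Line 1 (24 kWh, value 51) ; 10 kWh left.
Fill the last 10 kWh with part of Line 13: 10/25 of it earns 6.8.
Total value = 178.8.

178.8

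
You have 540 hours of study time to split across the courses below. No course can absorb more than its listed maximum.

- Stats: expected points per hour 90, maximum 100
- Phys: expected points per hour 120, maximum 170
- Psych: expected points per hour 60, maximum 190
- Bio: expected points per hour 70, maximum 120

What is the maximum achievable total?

Highest expected points per hour first: Phys 120 > Stats 90 > Bio 70 > Psych 60.
Phys: +170 to 170 (cap) → 370 left.
Stats takes 100 to reach its cap of 100 → 270 left.
Give Bio 120 to hit its cap of 120 → 150 left.
Psych: +150 (room for 190) → 150. Pool exhausted.
Total = 90×100 + 120×170 + 60×150 + 70×120 = 46800.

46800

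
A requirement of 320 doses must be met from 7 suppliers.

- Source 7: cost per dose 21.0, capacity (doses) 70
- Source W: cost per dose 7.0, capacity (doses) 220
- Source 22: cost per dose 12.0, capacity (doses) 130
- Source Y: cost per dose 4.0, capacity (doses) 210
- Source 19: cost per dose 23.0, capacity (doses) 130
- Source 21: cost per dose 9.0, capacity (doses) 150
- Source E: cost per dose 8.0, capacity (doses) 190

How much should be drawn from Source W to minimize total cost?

Fill from the cheapest supplier first.
Source Y at 4.0: take all 210 doses ; 110 still needed.
Take 110 from Source W at 7.0 to finish.
Source E, Source 21, Source 22, Source 7, Source 19: unused.

110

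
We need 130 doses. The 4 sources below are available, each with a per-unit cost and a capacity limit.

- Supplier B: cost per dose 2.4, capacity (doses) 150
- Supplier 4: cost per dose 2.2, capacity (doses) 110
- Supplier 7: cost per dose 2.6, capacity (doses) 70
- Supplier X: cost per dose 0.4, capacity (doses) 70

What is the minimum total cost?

160

Cheapest first:
Supplier X (0.4): use full 70 — 60 doses to go.
Supplier 4 at 2.2: take 60 of its 110 — requirement met.
Supplier B, Supplier 7: unused.
Cost = 70×0.4 + 60×2.2 = 160.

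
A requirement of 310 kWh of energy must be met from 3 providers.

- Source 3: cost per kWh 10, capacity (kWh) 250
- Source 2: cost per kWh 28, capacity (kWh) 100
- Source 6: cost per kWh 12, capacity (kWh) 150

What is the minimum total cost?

Fill from the cheapest provider first.
Take 250 from Source 3 at 10 — need 60 more.
Source 6 (12): take the remaining 60 — done.
Source 2: unused.
Cost = 250×10 + 60×12 = 3220.

3220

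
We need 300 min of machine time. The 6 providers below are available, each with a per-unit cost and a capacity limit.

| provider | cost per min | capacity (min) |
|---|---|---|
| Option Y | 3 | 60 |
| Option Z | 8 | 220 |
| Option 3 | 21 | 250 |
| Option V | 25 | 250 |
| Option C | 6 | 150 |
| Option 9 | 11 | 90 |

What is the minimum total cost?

Cheapest first:
Option Y (3): use full 60 — 240 min to go.
Option C at 6: take all 150 min — 90 still needed.
Take 90 from Option Z at 8 to finish.
Option 9, Option 3, Option V: unused.
Cost = 60×3 + 150×6 + 90×8 = 1800.

1800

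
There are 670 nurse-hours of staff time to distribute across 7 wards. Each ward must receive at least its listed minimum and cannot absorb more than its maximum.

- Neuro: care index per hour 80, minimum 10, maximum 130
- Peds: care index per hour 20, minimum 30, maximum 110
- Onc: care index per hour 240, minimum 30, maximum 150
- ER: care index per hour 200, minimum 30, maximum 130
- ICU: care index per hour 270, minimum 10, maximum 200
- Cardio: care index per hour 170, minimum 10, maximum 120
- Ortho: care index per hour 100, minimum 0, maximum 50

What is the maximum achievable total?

140800

Meeting every minimum uses 10+30+30+30+10+10+0 = 120 nurse-hours, leaving 550.
Highest care index per hour first: ICU 270 > Onc 240 > ER 200 > Cardio 170 > Ortho 100 > Neuro 80 > Peds 20.
ICU takes 190 more to reach its cap of 200 ; 360 left.
Give Onc 120 more to hit its cap of 150 ; 240 left.
ER: +100 to 130 (cap) ; 140 left.
Cardio takes 110 more to reach its cap of 120 ; 30 left.
Ortho has room for 50 more but only 30 remain, so it gets 30.
Total = 80×10 + 20×30 + 240×150 + 200×130 + 270×200 + 170×120 + 100×30 = 140800.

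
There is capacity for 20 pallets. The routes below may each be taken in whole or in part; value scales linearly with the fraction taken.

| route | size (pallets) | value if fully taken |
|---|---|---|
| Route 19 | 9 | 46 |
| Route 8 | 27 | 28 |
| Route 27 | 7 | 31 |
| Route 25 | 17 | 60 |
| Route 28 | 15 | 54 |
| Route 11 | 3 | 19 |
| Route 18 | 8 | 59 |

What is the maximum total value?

124

Best value per unit of size first: Route 18 59/8≈7.38, Route 11 19/3≈6.33, Route 19 46/9≈5.11, Route 27 31/7≈4.43, Route 28 54/15≈3.6, Route 25 60/17≈3.53, Route 8 28/27≈1.04.
All 8 pallets of Route 18 fit (value 59) — 12 remain.
Route 11: take in full, 3 pallets for value 19 — 9 left.
Route 19: take in full, 9 pallets for value 46 — 0 left.
Total value = 124.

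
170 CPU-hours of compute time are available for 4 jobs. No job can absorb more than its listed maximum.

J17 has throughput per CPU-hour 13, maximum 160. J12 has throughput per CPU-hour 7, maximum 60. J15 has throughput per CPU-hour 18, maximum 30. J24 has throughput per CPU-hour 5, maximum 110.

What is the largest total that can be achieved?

2360

Highest throughput per CPU-hour first: J15 18 > J17 13 > J12 7 > J24 5.
Give J15 30 to hit its cap of 30 — 140 left.
J17 has room for 160 but only 140 remain, so it gets 140.
Total = 13×140 + 18×30 = 2360.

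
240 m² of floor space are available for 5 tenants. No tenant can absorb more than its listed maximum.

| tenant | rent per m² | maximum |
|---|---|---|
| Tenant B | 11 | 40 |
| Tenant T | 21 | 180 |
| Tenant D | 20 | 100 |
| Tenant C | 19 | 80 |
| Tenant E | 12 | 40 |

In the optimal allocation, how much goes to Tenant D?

60

Rank by rent per m²: Tenant T 21 > Tenant D 20 > Tenant C 19 > Tenant E 12 > Tenant B 11.
Tenant T: +180 to 180 (cap) ; 60 left.
Tenant D: +60 (room for 100) → 60. Pool exhausted.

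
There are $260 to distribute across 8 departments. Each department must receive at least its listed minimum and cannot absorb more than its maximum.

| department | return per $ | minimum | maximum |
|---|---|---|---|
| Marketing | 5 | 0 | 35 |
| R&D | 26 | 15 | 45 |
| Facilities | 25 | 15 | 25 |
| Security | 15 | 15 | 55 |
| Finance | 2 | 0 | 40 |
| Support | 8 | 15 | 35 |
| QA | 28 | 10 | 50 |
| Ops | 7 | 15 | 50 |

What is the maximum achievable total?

4650

Meeting every minimum uses 0+15+15+15+0+15+10+15 = 85 $, leaving 175.
Order the departments by return per $: QA 28 > R&D 26 > Facilities 25 > Security 15 > Support 8 > Ops 7 > Marketing 5 > Finance 2.
QA takes 40 more to reach its cap of 50 → 135 left.
R&D takes 30 more to reach its cap of 45 → 105 left.
Give Facilities 10 more to hit its cap of 25 → 95 left.
Give Security 40 more to hit its cap of 55 → 55 left.
Give Support 20 more to hit its cap of 35 → 35 left.
Ops takes 35 more to reach its cap of 50 → 0 left.
Total = 26×45 + 25×25 + 15×55 + 8×35 + 28×50 + 7×50 = 4650.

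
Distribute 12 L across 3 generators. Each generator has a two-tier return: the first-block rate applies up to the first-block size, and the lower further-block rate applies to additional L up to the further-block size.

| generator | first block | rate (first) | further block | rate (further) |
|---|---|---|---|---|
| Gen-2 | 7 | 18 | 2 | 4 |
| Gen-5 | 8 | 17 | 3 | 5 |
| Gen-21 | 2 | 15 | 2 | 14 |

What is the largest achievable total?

Order all 6 blocks by rate: Gen-2/T1 18 > Gen-5/T1 17 > Gen-21/T1 15 > Gen-21/T2 14 > Gen-5/T2 5 > Gen-2/T2 4.
Fill Gen-2 T1 block (7 at 18) — 5 left.
Gen-5/T1: +5 of 8 at 17; pool empty.
Total = 18×7 + 17×5 = 211.

211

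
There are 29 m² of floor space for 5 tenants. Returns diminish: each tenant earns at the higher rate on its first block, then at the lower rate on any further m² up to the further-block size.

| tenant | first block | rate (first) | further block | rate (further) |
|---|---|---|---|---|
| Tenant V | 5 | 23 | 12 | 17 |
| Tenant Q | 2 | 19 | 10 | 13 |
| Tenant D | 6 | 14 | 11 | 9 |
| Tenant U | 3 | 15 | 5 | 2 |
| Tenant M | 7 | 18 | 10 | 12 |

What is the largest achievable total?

528

Treat each block as its own option and order by rate: Tenant V/first 23 > Tenant Q/first 19 > Tenant M/first 18 > Tenant V/second 17 > Tenant U/first 15 > Tenant D/first 14 > Tenant Q/second 13 > Tenant M/second 12 > Tenant D/second 9 > Tenant U/second 2.
Tenant V first at 23: fill all 5 — 24 left.
Tenant Q first at 19: fill all 2 — 22 left.
Fill Tenant M first block (7 at 18) — 15 left.
Tenant V/second (17): +12 — 3 left.
Tenant U first at 15: fill all 3 — 0 left.
Total = 23×5 + 19×2 + 18×7 + 17×12 + 15×3 = 528.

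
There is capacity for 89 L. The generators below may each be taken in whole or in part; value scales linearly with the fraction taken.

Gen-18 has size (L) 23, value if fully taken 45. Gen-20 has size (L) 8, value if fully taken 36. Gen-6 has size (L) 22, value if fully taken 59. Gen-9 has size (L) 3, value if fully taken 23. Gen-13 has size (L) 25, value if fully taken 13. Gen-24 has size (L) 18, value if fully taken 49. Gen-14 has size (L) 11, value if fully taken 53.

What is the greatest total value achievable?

Rank by value-to-size ratio: Gen-9 23/3≈7.67, Gen-14 53/11≈4.82, Gen-20 36/8≈4.5, Gen-24 49/18≈2.72, Gen-6 59/22≈2.68, Gen-18 45/23≈1.96, Gen-13 13/25≈0.52.
Take all of Gen-9 (3 L, value 23) → 86 L left.
Gen-14: take in full, 11 L for value 53 → 75 left.
All 8 L of Gen-20 fit (value 36) → 67 remain.
Gen-24: take in full, 18 L for value 49 → 49 left.
Gen-6: take in full, 22 L for value 59 → 27 left.
All 23 L of Gen-18 fit (value 45) → 4 remain.
Only 4 L remain; take 4/25 of Gen-13 for value 13×4/25 = 2.08.
Total value = 267.08.

267.08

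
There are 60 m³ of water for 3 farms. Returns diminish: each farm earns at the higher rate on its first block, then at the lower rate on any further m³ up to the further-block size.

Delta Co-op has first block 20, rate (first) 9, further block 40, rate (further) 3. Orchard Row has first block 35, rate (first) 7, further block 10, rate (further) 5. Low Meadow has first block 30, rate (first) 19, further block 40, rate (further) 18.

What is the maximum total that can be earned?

Rank every tier by rate: Low Meadow/T1 19 > Low Meadow/T2 18 > Delta Co-op/T1 9 > Orchard Row/T1 7 > Orchard Row/T2 5 > Delta Co-op/T2 3.
Low Meadow T1 at 19: fill all 30 — 30 left.
Low Meadow/T2: +30 of 40 at 18; pool empty.
Total = 19×30 + 18×30 = 1110.

1110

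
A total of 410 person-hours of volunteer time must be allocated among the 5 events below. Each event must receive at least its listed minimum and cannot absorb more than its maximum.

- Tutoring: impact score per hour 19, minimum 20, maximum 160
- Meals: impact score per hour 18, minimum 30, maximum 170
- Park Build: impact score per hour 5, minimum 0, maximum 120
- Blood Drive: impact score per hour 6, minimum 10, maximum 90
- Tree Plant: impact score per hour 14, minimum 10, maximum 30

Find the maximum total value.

6820

Meeting every minimum uses 20+30+0+10+10 = 70 person-hours, leaving 340.
Highest impact score per hour first: Tutoring 19 > Meals 18 > Tree Plant 14 > Blood Drive 6 > Park Build 5.
Tutoring takes 140 more to reach its cap of 160 — 200 left.
Meals takes 140 more to reach its cap of 170 — 60 left.
Tree Plant: +20 to 30 (cap) — 40 left.
Blood Drive: +40 (room for 80) → 50. Pool exhausted.
Total = 19×160 + 18×170 + 6×50 + 14×30 = 6820.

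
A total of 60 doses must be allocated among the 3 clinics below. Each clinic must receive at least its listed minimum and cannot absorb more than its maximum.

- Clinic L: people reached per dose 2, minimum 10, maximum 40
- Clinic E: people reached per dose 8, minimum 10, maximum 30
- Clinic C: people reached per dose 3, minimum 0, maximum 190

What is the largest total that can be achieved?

320

Meeting every minimum uses 10+10+0 = 20 doses, leaving 40.
Order the clinics by people reached per dose: Clinic E 8 > Clinic C 3 > Clinic L 2.
Clinic E: +20 to 30 (cap) ; 20 left.
Clinic C has room for 190 more but only 20 remain, so it gets 20.
Total = 2×10 + 8×30 + 3×20 = 320.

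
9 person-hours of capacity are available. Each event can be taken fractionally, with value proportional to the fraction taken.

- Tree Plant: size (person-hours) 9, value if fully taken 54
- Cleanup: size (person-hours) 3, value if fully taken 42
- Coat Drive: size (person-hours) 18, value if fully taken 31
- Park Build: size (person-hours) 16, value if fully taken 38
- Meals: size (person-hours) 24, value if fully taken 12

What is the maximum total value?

78

Best value per unit of size first: Cleanup 42/3≈14, Tree Plant 54/9≈6, Park Build 38/16≈2.38, Coat Drive 31/18≈1.72, Meals 12/24≈0.5.
Take all of Cleanup (3 person-hours, value 42) — 6 person-hours left.
Only 6 person-hours remain; take 6/9 of Tree Plant for value 54×6/9 = 36.
Total value = 78.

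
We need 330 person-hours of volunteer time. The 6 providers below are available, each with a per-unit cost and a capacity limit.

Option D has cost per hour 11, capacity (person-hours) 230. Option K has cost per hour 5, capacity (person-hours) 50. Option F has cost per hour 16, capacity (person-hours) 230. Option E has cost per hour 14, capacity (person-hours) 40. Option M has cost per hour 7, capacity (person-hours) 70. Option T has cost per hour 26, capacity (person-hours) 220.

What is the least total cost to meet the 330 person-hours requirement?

3050

Use providers in increasing cost order.
Option K at 5: take all 50 person-hours ; 280 still needed.
Option M at 7: take all 70 person-hours ; 210 still needed.
Option D at 11: take 210 of its 230 ; requirement met.
Option E, Option F, Option T: unused.
Cost = 50×5 + 70×7 + 210×11 = 3050.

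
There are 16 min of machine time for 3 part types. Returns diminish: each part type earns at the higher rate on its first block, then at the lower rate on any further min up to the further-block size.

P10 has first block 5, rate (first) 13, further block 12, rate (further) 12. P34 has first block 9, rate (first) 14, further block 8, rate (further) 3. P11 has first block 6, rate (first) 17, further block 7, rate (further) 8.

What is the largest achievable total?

Order all 6 blocks by rate: P11/first 17 > P34/first 14 > P10/first 13 > P10/second 12 > P11/second 8 > P34/second 3.
P11 first at 17: fill all 6 → 10 left.
Fill P34 first block (9 at 14) → 1 left.
P10/first: +1 of 5 at 13; pool empty.
Total = 17×6 + 14×9 + 13×1 = 241.

241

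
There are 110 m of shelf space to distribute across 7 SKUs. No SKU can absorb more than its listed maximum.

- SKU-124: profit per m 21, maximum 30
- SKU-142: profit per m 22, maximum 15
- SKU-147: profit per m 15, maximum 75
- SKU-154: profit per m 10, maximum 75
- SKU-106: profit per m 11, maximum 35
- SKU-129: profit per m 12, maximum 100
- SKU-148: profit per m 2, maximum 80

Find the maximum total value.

1935

Order the SKUs by profit per m: SKU-142 22 > SKU-124 21 > SKU-147 15 > SKU-129 12 > SKU-106 11 > SKU-154 10 > SKU-148 2.
SKU-142 takes 15 to reach its cap of 15 → 95 left.
SKU-124: +30 to 30 (cap) → 65 left.
SKU-147 has room for 75 but only 65 remain, so it gets 65.
Total = 21×30 + 22×15 + 15×65 = 1935.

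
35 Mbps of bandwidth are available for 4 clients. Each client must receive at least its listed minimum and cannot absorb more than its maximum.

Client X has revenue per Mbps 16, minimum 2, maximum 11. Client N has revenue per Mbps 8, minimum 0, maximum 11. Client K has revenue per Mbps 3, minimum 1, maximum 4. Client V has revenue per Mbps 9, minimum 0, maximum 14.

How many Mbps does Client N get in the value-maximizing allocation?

9

Meeting every minimum uses 2+0+1+0 = 3 Mbps, leaving 32.
Order the clients by revenue per Mbps: Client X 16 > Client V 9 > Client N 8 > Client K 3.
Give Client X 9 more to hit its cap of 11 → 23 left.
Client V takes 14 more to reach its cap of 14 → 9 left.
Only 9 left; Client N takes them to reach 9.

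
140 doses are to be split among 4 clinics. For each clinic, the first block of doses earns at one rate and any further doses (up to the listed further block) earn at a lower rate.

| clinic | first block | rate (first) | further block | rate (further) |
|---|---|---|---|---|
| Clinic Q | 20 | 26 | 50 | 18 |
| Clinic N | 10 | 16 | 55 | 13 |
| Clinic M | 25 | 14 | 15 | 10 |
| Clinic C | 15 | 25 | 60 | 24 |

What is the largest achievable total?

3145

Treat each block as its own option and order by rate: Clinic Q/T1 26 > Clinic C/T1 25 > Clinic C/T2 24 > Clinic Q/T2 18 > Clinic N/T1 16 > Clinic M/T1 14 > Clinic N/T2 13 > Clinic M/T2 10.
Clinic Q T1 at 26: fill all 20 → 120 left.
Clinic C T1 at 25: fill all 15 → 105 left.
Clinic C/T2 (24): +60 → 45 left.
Clinic Q T2 at 18: only 45 left, fill 45.
Total = 26×20 + 25×15 + 24×60 + 18×45 = 3145.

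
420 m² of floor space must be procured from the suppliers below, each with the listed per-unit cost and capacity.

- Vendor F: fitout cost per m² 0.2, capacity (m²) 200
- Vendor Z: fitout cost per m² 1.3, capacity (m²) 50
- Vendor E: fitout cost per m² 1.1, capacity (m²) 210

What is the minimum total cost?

284

Use suppliers in increasing cost order.
Vendor F at 0.2: take all 200 m² → 220 still needed.
Vendor E (1.1): use full 210 → 10 m² to go.
Take 10 from Vendor Z at 1.3 to finish.
Cost = 200×0.2 + 210×1.1 + 10×1.3 = 284.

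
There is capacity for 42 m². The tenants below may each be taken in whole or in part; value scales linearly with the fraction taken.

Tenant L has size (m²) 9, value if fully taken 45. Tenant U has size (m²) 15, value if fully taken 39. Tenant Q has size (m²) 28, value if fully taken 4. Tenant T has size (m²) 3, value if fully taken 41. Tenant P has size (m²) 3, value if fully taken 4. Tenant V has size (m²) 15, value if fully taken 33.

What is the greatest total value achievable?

158

Best value per unit of size first: Tenant T 41/3≈13.7, Tenant L 45/9≈5, Tenant U 39/15≈2.6, Tenant V 33/15≈2.2, Tenant P 4/3≈1.33, Tenant Q 4/28≈0.143.
All 3 m² of Tenant T fit (value 41) — 39 remain.
Tenant L: take in full, 9 m² for value 45 — 30 left.
All 15 m² of Tenant U fit (value 39) — 15 remain.
Take all of Tenant V (15 m², value 33) — 0 m² left.
Total value = 158.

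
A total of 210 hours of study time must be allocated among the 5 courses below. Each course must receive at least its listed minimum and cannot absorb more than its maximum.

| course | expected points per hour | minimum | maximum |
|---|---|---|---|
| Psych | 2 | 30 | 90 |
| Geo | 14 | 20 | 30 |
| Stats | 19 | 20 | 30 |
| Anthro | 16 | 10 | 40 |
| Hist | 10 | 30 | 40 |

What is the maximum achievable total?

Meeting every minimum uses 30+20+20+10+30 = 110 hours, leaving 100.
Highest expected points per hour first: Stats 19 > Anthro 16 > Geo 14 > Hist 10 > Psych 2.
Stats takes 10 more to reach its cap of 30 ; 90 left.
Give Anthro 30 more to hit its cap of 40 ; 60 left.
Geo: +10 to 30 (cap) ; 50 left.
Hist takes 10 more to reach its cap of 40 ; 40 left.
Psych has room for 60 more but only 40 remain, so it gets 70.
Total = 2×70 + 14×30 + 19×30 + 16×40 + 10×40 = 2170.

2170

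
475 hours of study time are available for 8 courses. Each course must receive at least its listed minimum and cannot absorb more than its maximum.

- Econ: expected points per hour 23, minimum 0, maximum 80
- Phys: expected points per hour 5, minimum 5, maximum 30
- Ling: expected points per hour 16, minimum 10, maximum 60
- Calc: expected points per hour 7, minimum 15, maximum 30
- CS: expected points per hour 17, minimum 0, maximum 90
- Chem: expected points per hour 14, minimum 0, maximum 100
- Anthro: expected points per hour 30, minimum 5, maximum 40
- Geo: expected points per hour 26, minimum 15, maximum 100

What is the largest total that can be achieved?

Meeting every minimum uses 0+5+10+15+0+0+5+15 = 50 hours, leaving 425.
Rank by expected points per hour: Anthro 30 > Geo 26 > Econ 23 > CS 17 > Ling 16 > Chem 14 > Calc 7 > Phys 5.
Anthro: +35 to 40 (cap) → 390 left.
Geo takes 85 more to reach its cap of 100 → 305 left.
Econ takes 80 more to reach its cap of 80 → 225 left.
CS takes 90 more to reach its cap of 90 → 135 left.
Ling: +50 to 60 (cap) → 85 left.
Chem has room for 100 more but only 85 remain, so it gets 85.
Total = 23×80 + 5×5 + 16×60 + 7×15 + 17×90 + 14×85 + 30×40 + 26×100 = 9450.

9450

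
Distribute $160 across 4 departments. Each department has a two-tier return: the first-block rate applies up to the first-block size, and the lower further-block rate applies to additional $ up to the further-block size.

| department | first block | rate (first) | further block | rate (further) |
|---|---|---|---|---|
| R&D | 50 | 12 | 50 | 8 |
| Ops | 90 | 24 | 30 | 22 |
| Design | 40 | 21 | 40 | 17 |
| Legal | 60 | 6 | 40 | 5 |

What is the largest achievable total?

3660

Order all 8 blocks by rate: Ops/T1 24 > Ops/T2 22 > Design/T1 21 > Design/T2 17 > R&D/T1 12 > R&D/T2 8 > Legal/T1 6 > Legal/T2 5.
Fill Ops T1 block (90 at 24) ; 70 left.
Ops/T2 (22): +30 ; 40 left.
Design T1 at 21: fill all 40 ; 0 left.
Total = 24×90 + 22×30 + 21×40 = 3660.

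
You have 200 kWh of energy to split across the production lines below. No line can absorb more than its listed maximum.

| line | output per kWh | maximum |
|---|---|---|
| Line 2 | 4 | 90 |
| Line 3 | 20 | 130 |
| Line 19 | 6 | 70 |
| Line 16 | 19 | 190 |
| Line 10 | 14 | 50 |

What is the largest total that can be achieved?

Highest output per kWh first: Line 3 20 > Line 16 19 > Line 10 14 > Line 19 6 > Line 2 4.
Give Line 3 130 to hit its cap of 130 ; 70 left.
Only 70 left; Line 16 takes them to reach 70.
Total = 20×130 + 19×70 = 3930.

3930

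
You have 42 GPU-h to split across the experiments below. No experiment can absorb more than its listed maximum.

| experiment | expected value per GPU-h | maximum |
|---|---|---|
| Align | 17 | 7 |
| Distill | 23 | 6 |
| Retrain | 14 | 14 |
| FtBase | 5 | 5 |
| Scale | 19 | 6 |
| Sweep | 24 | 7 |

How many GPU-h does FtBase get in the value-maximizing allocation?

2

Highest expected value per GPU-h first: Sweep 24 > Distill 23 > Scale 19 > Align 17 > Retrain 14 > FtBase 5.
Sweep: +7 to 7 (cap) — 35 left.
Distill takes 6 to reach its cap of 6 — 29 left.
Scale takes 6 to reach its cap of 6 — 23 left.
Align: +7 to 7 (cap) — 16 left.
Retrain: +14 to 14 (cap) — 2 left.
FtBase has room for 5 but only 2 remain, so it gets 2.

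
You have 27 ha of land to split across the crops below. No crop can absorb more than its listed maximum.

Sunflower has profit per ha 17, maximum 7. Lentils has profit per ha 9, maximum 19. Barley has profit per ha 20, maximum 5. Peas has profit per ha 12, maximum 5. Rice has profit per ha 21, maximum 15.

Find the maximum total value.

534

Order the crops by profit per ha: Rice 21 > Barley 20 > Sunflower 17 > Peas 12 > Lentils 9.
Rice takes 15 to reach its cap of 15 — 12 left.
Give Barley 5 to hit its cap of 5 — 7 left.
Sunflower takes 7 to reach its cap of 7 — 0 left.
Total = 17×7 + 20×5 + 21×15 = 534.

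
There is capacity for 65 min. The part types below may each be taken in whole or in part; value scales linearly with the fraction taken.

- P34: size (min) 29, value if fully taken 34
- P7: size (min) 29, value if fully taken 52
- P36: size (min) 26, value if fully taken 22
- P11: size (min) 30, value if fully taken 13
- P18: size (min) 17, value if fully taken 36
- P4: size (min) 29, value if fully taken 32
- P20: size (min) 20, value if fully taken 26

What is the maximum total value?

Best value per unit of size first: P18 36/17≈2.12, P7 52/29≈1.79, P20 26/20≈1.3, P34 34/29≈1.17, P4 32/29≈1.1, P36 22/26≈0.846, P11 13/30≈0.433.
All 17 min of P18 fit (value 36) → 48 remain.
All 29 min of P7 fit (value 52) → 19 remain.
Only 19 min remain; take 19/20 of P20 for value 26×19/20 = 24.7.
Total value = 112.7.

112.7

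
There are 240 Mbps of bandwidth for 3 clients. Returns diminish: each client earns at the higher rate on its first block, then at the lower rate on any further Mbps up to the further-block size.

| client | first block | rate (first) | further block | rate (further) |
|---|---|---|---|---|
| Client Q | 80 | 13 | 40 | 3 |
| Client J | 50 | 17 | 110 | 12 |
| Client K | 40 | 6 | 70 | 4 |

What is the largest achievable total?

3210

Rank every tier by rate: Client J/first 17 > Client Q/first 13 > Client J/second 12 > Client K/first 6 > Client K/second 4 > Client Q/second 3.
Fill Client J first block (50 at 17) — 190 left.
Client Q first at 13: fill all 80 — 110 left.
Fill Client J second block (110 at 12) — 0 left.
Total = 17×50 + 13×80 + 12×110 = 3210.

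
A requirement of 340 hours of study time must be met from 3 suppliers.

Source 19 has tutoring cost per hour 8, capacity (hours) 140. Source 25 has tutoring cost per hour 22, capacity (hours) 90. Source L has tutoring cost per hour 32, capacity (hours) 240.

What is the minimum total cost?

6620

Cheapest first:
Source 19 at 8: take all 140 hours → 200 still needed.
Source 25 (22): use full 90 → 110 hours to go.
Take 110 from Source L at 32 to finish.
Cost = 140×8 + 90×22 + 110×32 = 6620.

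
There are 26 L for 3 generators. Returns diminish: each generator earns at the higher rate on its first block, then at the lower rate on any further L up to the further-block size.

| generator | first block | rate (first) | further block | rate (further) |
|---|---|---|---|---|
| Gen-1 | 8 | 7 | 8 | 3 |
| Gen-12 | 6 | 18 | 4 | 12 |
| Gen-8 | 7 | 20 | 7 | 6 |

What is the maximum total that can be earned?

Treat each block as its own option and order by rate: Gen-8/T1 20 > Gen-12/T1 18 > Gen-12/T2 12 > Gen-1/T1 7 > Gen-8/T2 6 > Gen-1/T2 3.
Gen-8 T1 at 20: fill all 7 ; 19 left.
Gen-12 T1 at 18: fill all 6 ; 13 left.
Gen-12/T2 (12): +4 ; 9 left.
Gen-1/T1 (7): +8 ; 1 left.
Gen-8/T2: +1 of 7 at 6; pool empty.
Total = 20×7 + 18×6 + 12×4 + 7×8 + 6×1 = 358.

358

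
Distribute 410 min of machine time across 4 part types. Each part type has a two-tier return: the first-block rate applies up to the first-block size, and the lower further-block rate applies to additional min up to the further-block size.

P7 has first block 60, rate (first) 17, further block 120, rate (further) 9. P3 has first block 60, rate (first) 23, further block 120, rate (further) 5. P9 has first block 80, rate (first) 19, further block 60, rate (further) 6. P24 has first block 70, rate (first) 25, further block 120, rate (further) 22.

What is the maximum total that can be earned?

Rank every tier by rate: P24/first 25 > P3/first 23 > P24/second 22 > P9/first 19 > P7/first 17 > P7/second 9 > P9/second 6 > P3/second 5.
P24/first (25): +70 → 340 left.
P3 first at 23: fill all 60 → 280 left.
Fill P24 second block (120 at 22) → 160 left.
Fill P9 first block (80 at 19) → 80 left.
P7 first at 17: fill all 60 → 20 left.
P7/second: +20 of 120 at 9; pool empty.
Total = 25×70 + 23×60 + 22×120 + 19×80 + 17×60 + 9×20 = 8490.

8490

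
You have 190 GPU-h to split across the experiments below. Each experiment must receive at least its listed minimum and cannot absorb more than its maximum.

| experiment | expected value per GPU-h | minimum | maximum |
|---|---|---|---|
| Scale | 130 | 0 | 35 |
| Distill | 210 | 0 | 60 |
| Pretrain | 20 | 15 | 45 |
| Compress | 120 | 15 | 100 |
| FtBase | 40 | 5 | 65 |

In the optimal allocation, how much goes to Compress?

Meeting every minimum uses 0+0+15+15+5 = 35 GPU-h, leaving 155.
Order the experiments by expected value per GPU-h: Distill 210 > Scale 130 > Compress 120 > FtBase 40 > Pretrain 20.
Distill takes 60 more to reach its cap of 60 → 95 left.
Scale takes 35 more to reach its cap of 35 → 60 left.
Compress has room for 85 more but only 60 remain, so it gets 75.

75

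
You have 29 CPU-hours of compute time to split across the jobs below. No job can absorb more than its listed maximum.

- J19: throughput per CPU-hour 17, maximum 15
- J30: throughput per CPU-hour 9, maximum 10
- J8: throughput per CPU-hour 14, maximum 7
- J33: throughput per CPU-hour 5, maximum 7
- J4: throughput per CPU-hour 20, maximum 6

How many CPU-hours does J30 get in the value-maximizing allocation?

Order the jobs by throughput per CPU-hour: J4 20 > J19 17 > J8 14 > J30 9 > J33 5.
Give J4 6 to hit its cap of 6 → 23 left.
J19: +15 to 15 (cap) → 8 left.
Give J8 7 to hit its cap of 7 → 1 left.
J30: +1 (room for 10) → 1. Pool exhausted.

1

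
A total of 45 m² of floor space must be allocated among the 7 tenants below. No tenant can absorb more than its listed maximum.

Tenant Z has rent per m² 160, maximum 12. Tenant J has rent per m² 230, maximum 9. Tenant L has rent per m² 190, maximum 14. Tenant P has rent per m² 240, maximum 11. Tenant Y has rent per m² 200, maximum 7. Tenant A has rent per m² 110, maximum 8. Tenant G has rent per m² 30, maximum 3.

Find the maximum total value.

9410

Rank by rent per m²: Tenant P 240 > Tenant J 230 > Tenant Y 200 > Tenant L 190 > Tenant Z 160 > Tenant A 110 > Tenant G 30.
Tenant P takes 11 to reach its cap of 11 ; 34 left.
Give Tenant J 9 to hit its cap of 9 ; 25 left.
Tenant Y: +7 to 7 (cap) ; 18 left.
Tenant L: +14 to 14 (cap) ; 4 left.
Only 4 left; Tenant Z takes them to reach 4.
Total = 160×4 + 230×9 + 190×14 + 240×11 + 200×7 = 9410.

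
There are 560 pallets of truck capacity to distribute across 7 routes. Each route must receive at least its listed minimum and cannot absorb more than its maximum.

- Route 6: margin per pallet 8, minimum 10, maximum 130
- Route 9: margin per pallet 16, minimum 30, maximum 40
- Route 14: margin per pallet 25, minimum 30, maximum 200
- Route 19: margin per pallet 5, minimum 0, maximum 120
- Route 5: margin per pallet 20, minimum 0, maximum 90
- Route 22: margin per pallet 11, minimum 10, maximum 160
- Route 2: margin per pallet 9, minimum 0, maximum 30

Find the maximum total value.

9790

Meeting every minimum uses 10+30+30+0+0+10+0 = 80 pallets, leaving 480.
Highest margin per pallet first: Route 14 25 > Route 5 20 > Route 9 16 > Route 22 11 > Route 2 9 > Route 6 8 > Route 19 5.
Give Route 14 170 more to hit its cap of 200 — 310 left.
Route 5: +90 to 90 (cap) — 220 left.
Give Route 9 10 more to hit its cap of 40 — 210 left.
Route 22: +150 to 160 (cap) — 60 left.
Route 2: +30 to 30 (cap) — 30 left.
Route 6 has room for 120 more but only 30 remain, so it gets 40.
Total = 8×40 + 16×40 + 25×200 + 20×90 + 11×160 + 9×30 = 9790.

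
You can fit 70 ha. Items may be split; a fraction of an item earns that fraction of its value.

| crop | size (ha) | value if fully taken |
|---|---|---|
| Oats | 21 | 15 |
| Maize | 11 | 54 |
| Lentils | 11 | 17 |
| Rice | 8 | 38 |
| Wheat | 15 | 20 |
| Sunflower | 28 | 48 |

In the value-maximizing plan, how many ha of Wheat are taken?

Sort by value density: Maize 54/11≈4.91, Rice 38/8≈4.75, Sunflower 48/28≈1.71, Lentils 17/11≈1.55, Wheat 20/15≈1.33, Oats 15/21≈0.714.
All 11 ha of Maize fit (value 54) → 59 remain.
Rice: take in full, 8 ha for value 38 → 51 left.
Take all of Sunflower (28 ha, value 48) → 23 ha left.
Lentils: take in full, 11 ha for value 17 → 12 left.
Only 12 ha remain; take 12/15 of Wheat for value 20×12/15 = 16.

12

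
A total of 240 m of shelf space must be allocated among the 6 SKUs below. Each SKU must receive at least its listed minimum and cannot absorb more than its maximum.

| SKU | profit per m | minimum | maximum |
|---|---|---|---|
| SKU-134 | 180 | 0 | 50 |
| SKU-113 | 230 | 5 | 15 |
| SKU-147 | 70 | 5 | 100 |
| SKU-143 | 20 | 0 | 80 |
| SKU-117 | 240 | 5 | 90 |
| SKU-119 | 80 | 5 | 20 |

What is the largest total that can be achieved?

40200

Meeting every minimum uses 0+5+5+0+5+5 = 20 m, leaving 220.
Rank by profit per m: SKU-117 240 > SKU-113 230 > SKU-134 180 > SKU-119 80 > SKU-147 70 > SKU-143 20.
Give SKU-117 85 more to hit its cap of 90 — 135 left.
Give SKU-113 10 more to hit its cap of 15 — 125 left.
SKU-134: +50 to 50 (cap) — 75 left.
SKU-119: +15 to 20 (cap) — 60 left.
SKU-147 has room for 95 more but only 60 remain, so it gets 65.
Total = 180×50 + 230×15 + 70×65 + 240×90 + 80×20 = 40200.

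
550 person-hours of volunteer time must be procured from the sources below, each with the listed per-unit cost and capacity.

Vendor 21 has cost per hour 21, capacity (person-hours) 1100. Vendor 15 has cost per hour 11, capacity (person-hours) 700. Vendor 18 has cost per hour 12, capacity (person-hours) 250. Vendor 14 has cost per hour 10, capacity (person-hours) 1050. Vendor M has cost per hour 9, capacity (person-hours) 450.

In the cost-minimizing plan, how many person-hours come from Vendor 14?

Use sources in increasing cost order.
Vendor M (9): use full 450 ; 100 person-hours to go.
Vendor 14 at 10: take 100 of its 1050 ; requirement met.
Vendor 15, Vendor 18, Vendor 21: unused.

100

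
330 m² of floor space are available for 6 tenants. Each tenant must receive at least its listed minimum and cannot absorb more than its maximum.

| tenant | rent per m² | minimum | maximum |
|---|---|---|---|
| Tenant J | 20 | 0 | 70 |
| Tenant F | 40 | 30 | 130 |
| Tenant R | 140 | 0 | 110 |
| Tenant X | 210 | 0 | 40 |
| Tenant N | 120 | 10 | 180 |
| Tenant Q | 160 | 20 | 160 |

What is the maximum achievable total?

49000

Meeting every minimum uses 0+30+0+0+10+20 = 60 m², leaving 270.
Highest rent per m² first: Tenant X 210 > Tenant Q 160 > Tenant R 140 > Tenant N 120 > Tenant F 40 > Tenant J 20.
Give Tenant X 40 more to hit its cap of 40 — 230 left.
Give Tenant Q 140 more to hit its cap of 160 — 90 left.
Tenant R has room for 110 more but only 90 remain, so it gets 90.
Total = 40×30 + 140×90 + 210×40 + 120×10 + 160×160 = 49000.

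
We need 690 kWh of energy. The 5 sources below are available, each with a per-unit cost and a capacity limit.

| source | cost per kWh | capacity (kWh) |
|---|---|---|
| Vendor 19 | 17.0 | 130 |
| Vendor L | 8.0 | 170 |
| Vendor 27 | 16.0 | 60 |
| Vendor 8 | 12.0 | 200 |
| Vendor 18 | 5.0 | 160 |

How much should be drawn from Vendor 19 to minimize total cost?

Cheapest first:
Take 160 from Vendor 18 at 5.0 ; need 530 more.
Vendor L (8.0): use full 170 ; 360 kWh to go.
Vendor 8 (12.0): use full 200 ; 160 kWh to go.
Vendor 27 at 16.0: take all 60 kWh ; 100 still needed.
Vendor 19 at 17.0: take 100 of its 130 ; requirement met.

100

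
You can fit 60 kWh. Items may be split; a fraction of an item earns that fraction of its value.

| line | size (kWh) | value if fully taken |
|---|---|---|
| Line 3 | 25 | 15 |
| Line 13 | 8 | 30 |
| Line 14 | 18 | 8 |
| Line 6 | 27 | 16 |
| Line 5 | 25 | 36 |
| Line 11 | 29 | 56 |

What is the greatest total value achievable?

119.12

Rank by value-to-size ratio: Line 13 30/8≈3.75, Line 11 56/29≈1.93, Line 5 36/25≈1.44, Line 3 15/25≈0.6, Line 6 16/27≈0.593, Line 14 8/18≈0.444.
All 8 kWh of Line 13 fit (value 30) — 52 remain.
All 29 kWh of Line 11 fit (value 56) — 23 remain.
Fill the last 23 kWh with part of Line 5: 23/25 of it earns 33.12.
Total value = 119.12.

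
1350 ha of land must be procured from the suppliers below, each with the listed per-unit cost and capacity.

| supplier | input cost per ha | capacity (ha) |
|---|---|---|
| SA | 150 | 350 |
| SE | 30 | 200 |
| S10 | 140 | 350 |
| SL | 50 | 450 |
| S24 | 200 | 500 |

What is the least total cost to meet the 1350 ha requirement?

130000

Fill from the cheapest supplier first.
SE (30): use full 200 ; 1150 ha to go.
Take 450 from SL at 50 ; need 700 more.
S10 at 140: take all 350 ha ; 350 still needed.
SA (150): use full 350 ; 0 ha to go.
S24: unused.
Cost = 200×30 + 450×50 + 350×140 + 350×150 = 130000.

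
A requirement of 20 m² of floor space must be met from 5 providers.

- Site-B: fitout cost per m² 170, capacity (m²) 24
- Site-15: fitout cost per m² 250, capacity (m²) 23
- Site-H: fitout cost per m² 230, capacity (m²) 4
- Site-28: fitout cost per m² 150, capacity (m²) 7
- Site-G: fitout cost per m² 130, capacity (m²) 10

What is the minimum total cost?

Cheapest first:
Site-G at 130: take all 10 m² ; 10 still needed.
Site-28 at 150: take all 7 m² ; 3 still needed.
Site-B at 170: take 3 of its 24 ; requirement met.
Site-H, Site-15: unused.
Cost = 10×130 + 7×150 + 3×170 = 2860.

2860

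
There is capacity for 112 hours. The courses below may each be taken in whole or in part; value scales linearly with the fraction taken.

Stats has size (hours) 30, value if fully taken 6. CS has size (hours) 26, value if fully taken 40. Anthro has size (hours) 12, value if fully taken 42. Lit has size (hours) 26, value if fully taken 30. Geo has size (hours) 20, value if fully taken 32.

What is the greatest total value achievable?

149.6

Best value per unit of size first: Anthro 42/12≈3.5, Geo 32/20≈1.6, CS 40/26≈1.54, Lit 30/26≈1.15, Stats 6/30≈0.2.
Anthro: take in full, 12 hours for value 42 ; 100 left.
Take all of Geo (20 hours, value 32) ; 80 hours left.
All 26 hours of CS fit (value 40) ; 54 remain.
All 26 hours of Lit fit (value 30) ; 28 remain.
28 hours left: a 28/30 share of Stats gives 6×28/30 = 5.6.
Total value = 149.6.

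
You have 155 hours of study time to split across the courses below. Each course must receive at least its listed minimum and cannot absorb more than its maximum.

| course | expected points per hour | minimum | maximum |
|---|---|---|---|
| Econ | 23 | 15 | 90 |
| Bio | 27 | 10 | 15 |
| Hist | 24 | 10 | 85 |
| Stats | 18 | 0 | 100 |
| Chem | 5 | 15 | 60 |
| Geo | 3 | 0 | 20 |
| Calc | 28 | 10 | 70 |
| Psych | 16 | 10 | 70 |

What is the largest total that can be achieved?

Meeting every minimum uses 15+10+10+0+15+0+10+10 = 70 hours, leaving 85.
Order the courses by expected points per hour: Calc 28 > Bio 27 > Hist 24 > Econ 23 > Stats 18 > Psych 16 > Chem 5 > Geo 3.
Calc takes 60 more to reach its cap of 70 ; 25 left.
Bio takes 5 more to reach its cap of 15 ; 20 left.
Hist: +20 (room for 75) → 30. Pool exhausted.
Total = 23×15 + 27×15 + 24×30 + 5×15 + 28×70 + 16×10 = 3665.

3665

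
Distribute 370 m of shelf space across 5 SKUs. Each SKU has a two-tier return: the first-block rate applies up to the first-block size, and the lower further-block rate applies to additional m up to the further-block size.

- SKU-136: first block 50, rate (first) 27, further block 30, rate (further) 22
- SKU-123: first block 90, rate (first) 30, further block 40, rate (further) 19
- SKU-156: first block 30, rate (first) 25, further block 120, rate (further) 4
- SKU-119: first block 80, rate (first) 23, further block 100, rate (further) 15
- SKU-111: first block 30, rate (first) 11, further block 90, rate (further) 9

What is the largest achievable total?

8810

Treat each block as its own option and order by rate: SKU-123/T1 30 > SKU-136/T1 27 > SKU-156/T1 25 > SKU-119/T1 23 > SKU-136/T2 22 > SKU-123/T2 19 > SKU-119/T2 15 > SKU-111/T1 11 > SKU-111/T2 9 > SKU-156/T2 4.
Fill SKU-123 T1 block (90 at 30) → 280 left.
Fill SKU-136 T1 block (50 at 27) → 230 left.
SKU-156/T1 (25): +30 → 200 left.
Fill SKU-119 T1 block (80 at 23) → 120 left.
SKU-136 T2 at 22: fill all 30 → 90 left.
Fill SKU-123 T2 block (40 at 19) → 50 left.
50 remain; put them into SKU-119 T2 at 15.
Total = 30×90 + 27×50 + 25×30 + 23×80 + 22×30 + 19×40 + 15×50 = 8810.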